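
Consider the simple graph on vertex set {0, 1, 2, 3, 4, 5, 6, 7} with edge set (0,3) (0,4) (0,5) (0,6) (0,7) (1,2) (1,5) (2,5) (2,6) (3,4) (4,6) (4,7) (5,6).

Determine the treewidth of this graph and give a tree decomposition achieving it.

Each bag holds 3 vertices, so the decomposition has width 2, which upper-bounds the treewidth. For the lower bound, the 3 vertices {0, 3, 4} are pairwise adjacent, and any tree decomposition puts a clique entirely inside one bag — forcing width ≥ 2. Hence tw(G) = 2 exactly.

Treewidth 2.
One optimal decomposition is:
Bags: B1 = {0, 5, 6}  B2 = {2, 5, 6}  B3 = {0, 4, 6}  B4 = {0, 3, 4}  B5 = {1, 2, 5}  B6 = {0, 4, 7}
Tree: B1–B2, B1–B3, B3–B4, B2–B5, B3–B6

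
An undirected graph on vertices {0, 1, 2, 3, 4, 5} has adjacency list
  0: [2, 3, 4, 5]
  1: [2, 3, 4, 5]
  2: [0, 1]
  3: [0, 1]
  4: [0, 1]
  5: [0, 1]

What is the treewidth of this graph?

A width-2 tree decomposition is:
Bags: B1 = {0, 1, 5}  B2 = {0, 1, 2}  B3 = {0, 1, 3}  B4 = {0, 1, 4}
Tree: B1–B2, B2–B3, B3–B4
Each bag holds 3 vertices, so the decomposition has width 2, which upper-bounds the treewidth. For the lower bound, G contains the cycle 5–1–2–0–5, so G is not a forest; only forests have treewidth ≤ 1, hence tw(G) ≥ 2. The upper and lower bounds meet at 2, so that is the treewidth.

2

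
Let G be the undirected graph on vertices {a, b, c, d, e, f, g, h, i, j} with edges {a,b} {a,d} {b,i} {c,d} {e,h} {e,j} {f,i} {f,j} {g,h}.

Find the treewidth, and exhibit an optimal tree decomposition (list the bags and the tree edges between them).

Treewidth 1.
Bags: B1 = {c, d}  B2 = {a, d}  B3 = {a, b}  B4 = {b, i}  B5 = {f, i}  B6 = {f, j}  B7 = {e, j}  B8 = {e, h}  B9 = {g, h}
Tree: B1–B2, B2–B3, B3–B4, B4–B5, B5–B6, B6–B7, B7–B8, B8–B9

Every bag has size at most 2, so the width is 2 − 1 = 1 and tw(G) ≤ 1. Any graph with an edge has treewidth ≥ 1, and G has the edge c–d. Therefore the treewidth is 1.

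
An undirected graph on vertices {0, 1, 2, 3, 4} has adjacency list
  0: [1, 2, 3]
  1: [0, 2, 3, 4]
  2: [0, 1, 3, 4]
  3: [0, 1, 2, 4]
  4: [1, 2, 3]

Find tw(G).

3

A width-3 tree decomposition is:
Bags: B1 = {0, 1, 2, 3}  B2 = {1, 2, 3, 4}
Tree: B1–B2
The largest bag has 4 vertices, giving width 3; this decomposition certifies tw(G) ≤ 3. Conversely, {0, 1, 2, 3} is a clique of size 4, and the vertices of any clique must share a bag in every tree decomposition; so some bag has ≥ 4 vertices and tw(G) ≥ 3. Hence tw(G) = 3 exactly.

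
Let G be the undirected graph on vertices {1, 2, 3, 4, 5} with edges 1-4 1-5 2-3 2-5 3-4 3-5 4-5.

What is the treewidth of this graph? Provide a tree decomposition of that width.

Each bag holds 3 vertices, so the decomposition has width 2, which upper-bounds the treewidth. On the other hand G contains the 3-clique {1, 4, 5}. A clique must lie in a single bag of any decomposition, so no decomposition can have width below 2. Therefore the treewidth is 2.

Treewidth 2.
One such decomposition:
Bags: B1 = {2, 3, 5}  B2 = {3, 4, 5}  B3 = {1, 4, 5}
Tree: B1–B2, B2–B3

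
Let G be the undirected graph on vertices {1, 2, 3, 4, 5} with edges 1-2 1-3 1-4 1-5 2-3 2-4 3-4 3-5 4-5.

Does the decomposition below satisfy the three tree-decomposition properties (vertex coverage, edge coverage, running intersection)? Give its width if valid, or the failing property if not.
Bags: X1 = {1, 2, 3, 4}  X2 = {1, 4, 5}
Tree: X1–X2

No — edge (3,5) lies in no bag.

A tree decomposition must satisfy three properties: every vertex lies in some bag; for every edge, both endpoints lie together in some bag; and for every vertex, the bags containing it form a connected subtree. Here edge (3,5) lies in no bag, so the decomposition is invalid.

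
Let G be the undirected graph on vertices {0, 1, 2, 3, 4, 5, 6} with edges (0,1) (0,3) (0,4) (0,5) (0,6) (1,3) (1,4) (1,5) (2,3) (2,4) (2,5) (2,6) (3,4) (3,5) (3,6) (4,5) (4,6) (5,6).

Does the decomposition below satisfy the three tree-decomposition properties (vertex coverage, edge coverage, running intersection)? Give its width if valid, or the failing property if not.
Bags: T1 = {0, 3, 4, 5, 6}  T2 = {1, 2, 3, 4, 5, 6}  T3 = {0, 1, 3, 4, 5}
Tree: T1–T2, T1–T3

No — bags containing vertex 1 are not connected in the tree.

A tree decomposition must satisfy three properties: every vertex lies in some bag; for every edge, both endpoints lie together in some bag; and for every vertex, the bags containing it form a connected subtree. Here bags containing vertex 1 are not connected in the tree, so the decomposition is invalid.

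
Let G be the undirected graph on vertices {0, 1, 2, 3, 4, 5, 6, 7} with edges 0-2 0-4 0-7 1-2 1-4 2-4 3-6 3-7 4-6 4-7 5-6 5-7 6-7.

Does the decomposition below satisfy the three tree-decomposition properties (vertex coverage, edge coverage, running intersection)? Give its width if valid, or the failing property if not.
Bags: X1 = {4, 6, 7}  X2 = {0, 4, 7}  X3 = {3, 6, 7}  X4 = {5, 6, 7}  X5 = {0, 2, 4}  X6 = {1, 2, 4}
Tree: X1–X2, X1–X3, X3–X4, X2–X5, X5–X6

Yes; width 2.

Vertex coverage: the bags together contain {0, 1, 2, 3, 4, 5, 6, 7}, the full vertex set. Edge coverage: each edge of G has both endpoints in at least one bag. Running intersection: for every vertex, the bags containing it form a connected subtree. All three properties hold, so this is a valid tree decomposition of width max|bag| − 1 = 2, and hence tw(G) ≤ 2.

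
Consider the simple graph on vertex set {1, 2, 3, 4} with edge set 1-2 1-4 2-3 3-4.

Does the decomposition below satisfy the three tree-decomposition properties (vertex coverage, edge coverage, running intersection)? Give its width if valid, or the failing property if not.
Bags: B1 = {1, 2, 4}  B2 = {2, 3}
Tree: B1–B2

No — edge (4,3) lies in no bag.

A tree decomposition must satisfy three properties: every vertex lies in some bag; for every edge, both endpoints lie together in some bag; and for every vertex, the bags containing it form a connected subtree. Here edge (4,3) lies in no bag, so the decomposition is invalid.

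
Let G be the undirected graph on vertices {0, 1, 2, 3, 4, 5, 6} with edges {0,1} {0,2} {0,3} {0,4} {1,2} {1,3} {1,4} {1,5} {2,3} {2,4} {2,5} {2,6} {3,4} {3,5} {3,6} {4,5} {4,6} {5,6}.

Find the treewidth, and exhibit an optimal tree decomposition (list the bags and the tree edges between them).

Treewidth 4.
One optimal decomposition is:
Bags: B1 = {1, 2, 3, 4, 5}  B2 = {0, 1, 2, 3, 4}  B3 = {2, 3, 4, 5, 6}
Tree: B1–B2, B1–B3

Each bag holds 5 vertices, so the decomposition has width 4, which upper-bounds the treewidth. On the other hand G contains the 5-clique {0, 1, 2, 3, 4}. A clique must lie in a single bag of any decomposition, so no decomposition can have width below 4. The upper and lower bounds meet at 4, so that is the treewidth.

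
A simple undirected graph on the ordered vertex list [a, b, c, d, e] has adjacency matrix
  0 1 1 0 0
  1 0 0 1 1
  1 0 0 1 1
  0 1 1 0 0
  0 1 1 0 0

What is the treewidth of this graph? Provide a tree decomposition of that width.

Every bag has size at most 3, so the width is 3 − 1 = 2 and tw(G) ≤ 2. Since b–e–c–d–b is a cycle in G, G is not acyclic. Forests are exactly the graphs of treewidth ≤ 1, so tw(G) ≥ 2. Hence tw(G) = 2 exactly.

Treewidth 2.
One such decomposition:
Bags: B1 = {b, c, e}  B2 = {b, c, d}  B3 = {a, b, c}
Tree: B1–B2, B2–B3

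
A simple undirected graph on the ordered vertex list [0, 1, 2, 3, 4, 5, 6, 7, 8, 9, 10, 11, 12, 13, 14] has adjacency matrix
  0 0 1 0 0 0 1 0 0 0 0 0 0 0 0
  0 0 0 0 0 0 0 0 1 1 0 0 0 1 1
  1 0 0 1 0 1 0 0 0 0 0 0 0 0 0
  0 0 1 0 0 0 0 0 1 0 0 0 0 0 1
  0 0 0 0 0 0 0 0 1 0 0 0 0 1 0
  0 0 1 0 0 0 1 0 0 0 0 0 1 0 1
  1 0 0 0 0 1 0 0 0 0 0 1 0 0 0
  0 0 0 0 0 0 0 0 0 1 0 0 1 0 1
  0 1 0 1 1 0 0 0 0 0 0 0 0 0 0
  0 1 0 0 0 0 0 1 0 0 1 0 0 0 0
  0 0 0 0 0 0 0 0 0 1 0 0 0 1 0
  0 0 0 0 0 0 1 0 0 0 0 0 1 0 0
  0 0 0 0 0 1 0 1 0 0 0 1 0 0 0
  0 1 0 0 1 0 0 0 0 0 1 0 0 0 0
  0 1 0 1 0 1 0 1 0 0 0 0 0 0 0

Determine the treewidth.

3

A width-3 tree decomposition is:
Bags: B1 = {0, 6, 11, 12}  B2 = {0, 5, 6, 12}  B3 = {0, 2, 5, 12}  B4 = {2, 5, 7, 12}  B5 = {2, 5, 7, 14}  B6 = {2, 3, 7, 14}  B7 = {3, 7, 9, 14}  B8 = {1, 3, 9, 14}  B9 = {1, 3, 8, 9}  B10 = {1, 8, 9, 10}  B11 = {1, 8, 10, 13}  B12 = {4, 8, 10, 13}
Tree: B1–B2, B2–B3, B3–B4, B4–B5, B5–B6, B6–B7, B7–B8, B8–B9, B9–B10, B10–B11, B11–B12
Each bag holds 4 vertices, so the decomposition has width 3, which upper-bounds the treewidth. For the lower bound: the 4 vertex sets {0,6,11}, {12}, {5}, {2,3,7,14} are disjoint, each induces a connected subgraph, and every pair is joined by at least one edge of G. Contracting each set to a single vertex therefore yields K_{4} as a minor, and since treewidth is minor-monotone, tw(G) ≥ tw(K_{4}) = 3. Combining the bounds, tw(G) = 3.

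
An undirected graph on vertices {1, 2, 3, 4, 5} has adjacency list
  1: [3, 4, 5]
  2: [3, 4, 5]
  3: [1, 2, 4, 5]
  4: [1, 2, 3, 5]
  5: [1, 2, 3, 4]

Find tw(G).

A width-3 tree decomposition is:
Bags: B1 = {2, 3, 4, 5}  B2 = {1, 3, 4, 5}
Tree: B1–B2
The largest bag has 4 vertices, giving width 3; this decomposition certifies tw(G) ≤ 3. For the lower bound, the 4 vertices {1, 3, 4, 5} are pairwise adjacent, and any tree decomposition puts a clique entirely inside one bag — forcing width ≥ 3. Combining the bounds, tw(G) = 3.

3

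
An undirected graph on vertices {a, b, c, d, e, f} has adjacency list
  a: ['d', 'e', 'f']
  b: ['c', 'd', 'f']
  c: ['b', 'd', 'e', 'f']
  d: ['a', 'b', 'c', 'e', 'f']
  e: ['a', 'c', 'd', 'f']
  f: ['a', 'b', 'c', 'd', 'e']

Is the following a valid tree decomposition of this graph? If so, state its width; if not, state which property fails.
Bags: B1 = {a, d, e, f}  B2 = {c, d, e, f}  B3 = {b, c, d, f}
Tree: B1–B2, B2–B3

Yes; width 3.

Checking the three conditions: (i) the bags cover all of {a, b, c, d, e, f}; (ii) for each edge, some bag contains both endpoints; (iii) the bags containing any fixed vertex form a subtree. All hold, so the decomposition is valid with width 4 − 1 = 3.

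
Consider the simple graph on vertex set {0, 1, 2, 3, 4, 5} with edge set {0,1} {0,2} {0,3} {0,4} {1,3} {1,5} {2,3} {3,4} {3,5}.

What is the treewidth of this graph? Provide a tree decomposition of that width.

Treewidth 2.
One optimal decomposition is:
Bags: B1 = {1, 3, 5}  B2 = {0, 1, 3}  B3 = {0, 2, 3}  B4 = {0, 3, 4}
Tree: B1–B2, B2–B3, B2–B4

Every bag has size at most 3, so the width is 3 − 1 = 2 and tw(G) ≤ 2. On the other hand G contains the 3-clique {0, 1, 3}. A clique must lie in a single bag of any decomposition, so no decomposition can have width below 2. The upper and lower bounds meet at 2, so that is the treewidth.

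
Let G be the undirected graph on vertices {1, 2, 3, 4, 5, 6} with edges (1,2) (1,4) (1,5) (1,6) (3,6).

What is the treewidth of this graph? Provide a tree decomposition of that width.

Every bag has size at most 2, so the width is 2 − 1 = 1 and tw(G) ≤ 1. Since G has at least one edge (e.g. 6–1), it is not an edgeless graph, so tw(G) ≥ 1. The upper and lower bounds meet at 1, so that is the treewidth.

Treewidth 1.
One such decomposition:
Bags: B1 = {1, 6}  B2 = {3, 6}  B3 = {1, 5}  B4 = {1, 4}  B5 = {1, 2}
Tree: B1–B2, B1–B3, B1–B4, B4–B5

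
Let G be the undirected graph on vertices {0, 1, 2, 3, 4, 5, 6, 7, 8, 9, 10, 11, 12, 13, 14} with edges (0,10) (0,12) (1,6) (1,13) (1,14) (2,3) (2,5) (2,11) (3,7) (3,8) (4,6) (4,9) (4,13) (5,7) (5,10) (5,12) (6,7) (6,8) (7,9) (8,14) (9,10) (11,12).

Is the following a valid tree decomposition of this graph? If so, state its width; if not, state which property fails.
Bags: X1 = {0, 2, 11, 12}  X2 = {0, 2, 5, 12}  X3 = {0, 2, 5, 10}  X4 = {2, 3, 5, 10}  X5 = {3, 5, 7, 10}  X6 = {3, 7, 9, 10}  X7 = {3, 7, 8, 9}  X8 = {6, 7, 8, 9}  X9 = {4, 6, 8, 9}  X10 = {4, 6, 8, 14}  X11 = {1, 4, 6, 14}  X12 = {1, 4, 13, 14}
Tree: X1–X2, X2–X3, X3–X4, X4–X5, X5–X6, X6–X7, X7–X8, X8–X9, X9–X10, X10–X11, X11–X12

Every vertex of G appears in some bag (union = {0, 1, 2, 3, 4, 5, 6, 7, 8, 9, 10, 11, 12, 13, 14}); every edge is covered by a bag; and for each vertex v the set of bags containing v is connected in the bag tree. The decomposition is therefore valid. The largest bag has 4 vertices, so the width is 3.

Yes; width 3.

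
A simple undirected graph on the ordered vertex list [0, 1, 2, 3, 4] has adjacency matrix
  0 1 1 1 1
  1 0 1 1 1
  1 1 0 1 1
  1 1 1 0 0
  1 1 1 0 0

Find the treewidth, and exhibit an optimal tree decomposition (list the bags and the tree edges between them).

Each bag holds 4 vertices, so the decomposition has width 3, which upper-bounds the treewidth. Conversely, {0, 1, 2, 3} is a clique of size 4, and the vertices of any clique must share a bag in every tree decomposition; so some bag has ≥ 4 vertices and tw(G) ≥ 3. Combining the bounds, tw(G) = 3.

Treewidth 3.
Bags: B1 = {0, 1, 2, 4}  B2 = {0, 1, 2, 3}
Tree: B1–B2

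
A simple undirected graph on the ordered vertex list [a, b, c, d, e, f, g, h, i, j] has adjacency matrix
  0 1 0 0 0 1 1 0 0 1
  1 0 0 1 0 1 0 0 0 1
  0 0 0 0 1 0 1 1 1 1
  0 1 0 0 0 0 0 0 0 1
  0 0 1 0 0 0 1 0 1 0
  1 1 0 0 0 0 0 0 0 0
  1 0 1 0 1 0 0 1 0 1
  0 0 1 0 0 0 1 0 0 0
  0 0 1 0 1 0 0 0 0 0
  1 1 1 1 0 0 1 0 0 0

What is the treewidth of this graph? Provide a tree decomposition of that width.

Each bag holds 3 vertices, so the decomposition has width 2, which upper-bounds the treewidth. For the lower bound, the 3 vertices {b, d, j} are pairwise adjacent, and any tree decomposition puts a clique entirely inside one bag — forcing width ≥ 2. Therefore the treewidth is 2.

Treewidth 2.
One such decomposition:
Bags: B1 = {b, d, j}  B2 = {a, b, j}  B3 = {a, g, j}  B4 = {c, g, j}  B5 = {c, e, g}  B6 = {c, g, h}  B7 = {c, e, i}  B8 = {a, b, f}
Tree: B1–B2, B2–B3, B3–B4, B4–B5, B4–B6, B5–B7, B2–B8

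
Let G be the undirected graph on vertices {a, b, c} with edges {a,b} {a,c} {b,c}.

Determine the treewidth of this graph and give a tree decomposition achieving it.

Treewidth 2.
One optimal decomposition is:
Bags: B1 = {a, b, c}
Tree: (single bag)

With just one bag of size 3, the width is 3 − 1 = 2, so tw(G) ≤ 2. On the other hand G contains the 3-clique {a, b, c}. A clique must lie in a single bag of any decomposition, so no decomposition can have width below 2. The upper and lower bounds meet at 2, so that is the treewidth.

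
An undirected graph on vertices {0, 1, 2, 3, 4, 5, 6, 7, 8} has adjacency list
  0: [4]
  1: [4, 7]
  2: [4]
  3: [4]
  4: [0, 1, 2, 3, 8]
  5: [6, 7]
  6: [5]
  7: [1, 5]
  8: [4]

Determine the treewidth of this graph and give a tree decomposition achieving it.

Treewidth 1.
One optimal decomposition is:
Bags: B1 = {4, 8}  B2 = {1, 4}  B3 = {2, 4}  B4 = {3, 4}  B5 = {0, 4}  B6 = {1, 7}  B7 = {5, 7}  B8 = {5, 6}
Tree: B1–B2, B1–B3, B3–B4, B3–B5, B2–B6, B6–B7, B7–B8

Every bag has size at most 2, so the width is 2 − 1 = 1 and tw(G) ≤ 1. G has an edge, so its treewidth is at least 1. Therefore the treewidth is 1.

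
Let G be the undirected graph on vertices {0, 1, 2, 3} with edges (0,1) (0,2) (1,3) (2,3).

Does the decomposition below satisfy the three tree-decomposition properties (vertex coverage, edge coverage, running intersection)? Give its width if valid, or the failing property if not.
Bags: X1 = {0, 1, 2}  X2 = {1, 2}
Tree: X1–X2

A tree decomposition must satisfy three properties: every vertex lies in some bag; for every edge, both endpoints lie together in some bag; and for every vertex, the bags containing it form a connected subtree. Here vertex 3 appears in no bag, so the decomposition is invalid.

No — vertex 3 appears in no bag.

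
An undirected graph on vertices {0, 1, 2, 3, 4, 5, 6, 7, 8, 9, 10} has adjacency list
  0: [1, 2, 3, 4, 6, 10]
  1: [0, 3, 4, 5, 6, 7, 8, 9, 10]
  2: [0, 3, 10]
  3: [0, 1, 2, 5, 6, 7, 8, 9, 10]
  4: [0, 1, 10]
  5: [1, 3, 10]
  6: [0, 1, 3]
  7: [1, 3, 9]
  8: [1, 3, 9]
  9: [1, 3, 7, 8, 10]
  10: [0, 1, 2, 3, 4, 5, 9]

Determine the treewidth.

A width-3 tree decomposition is:
Bags: B1 = {0, 1, 3, 6}  B2 = {0, 1, 3, 10}  B3 = {1, 3, 9, 10}  B4 = {1, 3, 8, 9}  B5 = {1, 3, 7, 9}  B6 = {0, 1, 4, 10}  B7 = {1, 3, 5, 10}  B8 = {0, 2, 3, 10}
Tree: B1–B2, B2–B3, B3–B4, B3–B5, B2–B6, B2–B7, B2–B8
Every bag has size at most 4, so the width is 4 − 1 = 3 and tw(G) ≤ 3. On the other hand G contains the 4-clique {0, 1, 3, 10}. A clique must lie in a single bag of any decomposition, so no decomposition can have width below 3. Hence tw(G) = 3 exactly.

3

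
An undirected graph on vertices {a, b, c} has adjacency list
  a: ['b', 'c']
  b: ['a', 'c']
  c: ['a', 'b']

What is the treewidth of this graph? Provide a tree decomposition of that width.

Treewidth 2.
One such decomposition:
Bags: B1 = {a, b, c}
Tree: (single bag)

A single bag containing all 3 vertices is trivially a valid decomposition of width 2. On the other hand G contains the 3-clique {a, b, c}. A clique must lie in a single bag of any decomposition, so no decomposition can have width below 2. The upper and lower bounds meet at 2, so that is the treewidth.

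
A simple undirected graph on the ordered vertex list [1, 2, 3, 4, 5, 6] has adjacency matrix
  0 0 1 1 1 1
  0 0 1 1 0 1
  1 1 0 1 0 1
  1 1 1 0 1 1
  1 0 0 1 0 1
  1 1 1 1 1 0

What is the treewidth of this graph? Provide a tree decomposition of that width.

Each bag holds 4 vertices, so the decomposition has width 3, which upper-bounds the treewidth. For the lower bound, the 4 vertices {1, 3, 4, 6} are pairwise adjacent, and any tree decomposition puts a clique entirely inside one bag — forcing width ≥ 3. Therefore the treewidth is 3.

Treewidth 3.
One such decomposition:
Bags: B1 = {1, 3, 4, 6}  B2 = {1, 4, 5, 6}  B3 = {2, 3, 4, 6}
Tree: B1–B2, B1–B3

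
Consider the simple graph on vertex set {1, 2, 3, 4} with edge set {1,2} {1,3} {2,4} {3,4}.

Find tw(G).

2

A width-2 tree decomposition is:
Bags: B1 = {2, 3, 4}  B2 = {1, 2, 3}
Tree: B1–B2
Every bag has size at most 3, so the width is 3 − 1 = 2 and tw(G) ≤ 2. For the lower bound, G contains the cycle 3–4–2–1–3, so G is not a forest; only forests have treewidth ≤ 1, hence tw(G) ≥ 2. Therefore the treewidth is 2.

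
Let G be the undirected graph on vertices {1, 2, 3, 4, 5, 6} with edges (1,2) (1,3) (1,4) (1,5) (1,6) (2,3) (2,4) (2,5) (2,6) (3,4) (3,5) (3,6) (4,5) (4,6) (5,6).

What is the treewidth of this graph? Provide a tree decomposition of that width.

Treewidth 5.
Bags: B1 = {1, 2, 3, 4, 5, 6}
Tree: (single bag)

With just one bag of size 6, the width is 6 − 1 = 5, so tw(G) ≤ 5. For the lower bound, the 6 vertices {1, 2, 3, 4, 5, 6} are pairwise adjacent, and any tree decomposition puts a clique entirely inside one bag — forcing width ≥ 5. Combining the bounds, tw(G) = 5.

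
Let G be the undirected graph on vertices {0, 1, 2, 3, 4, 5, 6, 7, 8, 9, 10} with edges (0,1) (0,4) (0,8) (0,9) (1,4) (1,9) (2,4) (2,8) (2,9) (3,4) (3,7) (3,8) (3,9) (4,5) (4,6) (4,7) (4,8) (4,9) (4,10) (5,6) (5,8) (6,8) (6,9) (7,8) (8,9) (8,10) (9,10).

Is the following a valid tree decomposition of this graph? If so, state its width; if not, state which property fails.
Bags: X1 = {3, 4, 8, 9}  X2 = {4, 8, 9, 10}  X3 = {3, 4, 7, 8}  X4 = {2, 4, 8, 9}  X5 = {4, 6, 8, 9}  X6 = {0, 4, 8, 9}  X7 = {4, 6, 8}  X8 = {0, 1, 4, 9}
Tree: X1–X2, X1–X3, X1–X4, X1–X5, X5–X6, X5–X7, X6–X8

No — vertex 5 appears in no bag.

A tree decomposition must satisfy three properties: every vertex lies in some bag; for every edge, both endpoints lie together in some bag; and for every vertex, the bags containing it form a connected subtree. Here vertex 5 appears in no bag, so the decomposition is invalid.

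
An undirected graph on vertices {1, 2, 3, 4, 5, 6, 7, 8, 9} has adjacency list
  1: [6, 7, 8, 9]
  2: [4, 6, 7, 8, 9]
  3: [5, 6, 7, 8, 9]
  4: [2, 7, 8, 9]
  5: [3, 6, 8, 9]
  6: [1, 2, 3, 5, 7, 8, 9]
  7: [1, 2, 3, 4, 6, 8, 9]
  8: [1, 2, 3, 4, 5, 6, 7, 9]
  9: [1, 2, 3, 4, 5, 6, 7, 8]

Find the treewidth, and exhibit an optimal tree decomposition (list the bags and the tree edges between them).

Each bag holds 5 vertices, so the decomposition has width 4, which upper-bounds the treewidth. On the other hand G contains the 5-clique {2, 4, 7, 8, 9}. A clique must lie in a single bag of any decomposition, so no decomposition can have width below 4. The upper and lower bounds meet at 4, so that is the treewidth.

Treewidth 4.
Bags: B1 = {3, 6, 7, 8, 9}  B2 = {3, 5, 6, 8, 9}  B3 = {2, 6, 7, 8, 9}  B4 = {1, 6, 7, 8, 9}  B5 = {2, 4, 7, 8, 9}
Tree: B1–B2, B1–B3, B1–B4, B3–B5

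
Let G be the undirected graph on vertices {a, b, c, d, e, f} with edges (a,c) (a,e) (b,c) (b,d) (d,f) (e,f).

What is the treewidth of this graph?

2

A width-2 tree decomposition is:
Bags: B1 = {a, e, f}  B2 = {a, c, f}  B3 = {b, c, f}  B4 = {b, d, f}
Tree: B1–B2, B2–B3, B3–B4
The largest bag has 3 vertices, giving width 2; this decomposition certifies tw(G) ≤ 2. Since f–e–a–c–b–d–f is a cycle in G, G is not acyclic. Forests are exactly the graphs of treewidth ≤ 1, so tw(G) ≥ 2. Combining the bounds, tw(G) = 2.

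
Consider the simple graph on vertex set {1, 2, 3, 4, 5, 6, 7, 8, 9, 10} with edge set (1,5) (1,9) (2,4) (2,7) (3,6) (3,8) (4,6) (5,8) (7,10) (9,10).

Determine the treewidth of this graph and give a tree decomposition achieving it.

Treewidth 2.
One such decomposition:
Bags: B1 = {2, 7, 10}  B2 = {2, 9, 10}  B3 = {1, 2, 9}  B4 = {1, 2, 5}  B5 = {2, 5, 8}  B6 = {2, 3, 8}  B7 = {2, 3, 6}  B8 = {2, 4, 6}
Tree: B1–B2, B2–B3, B3–B4, B4–B5, B5–B6, B6–B7, B7–B8

The largest bag has 3 vertices, giving width 2; this decomposition certifies tw(G) ≤ 2. Since 2–7–10–9–1–5–8–3–6–4–2 is a cycle in G, G is not acyclic. Forests are exactly the graphs of treewidth ≤ 1, so tw(G) ≥ 2. Hence tw(G) = 2 exactly.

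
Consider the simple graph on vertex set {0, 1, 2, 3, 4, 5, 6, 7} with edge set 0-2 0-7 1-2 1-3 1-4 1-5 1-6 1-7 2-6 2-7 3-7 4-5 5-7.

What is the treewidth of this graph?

A width-2 tree decomposition is:
Bags: B1 = {1, 2, 7}  B2 = {1, 2, 6}  B3 = {1, 5, 7}  B4 = {0, 2, 7}  B5 = {1, 4, 5}  B6 = {1, 3, 7}
Tree: B1–B2, B1–B3, B1–B4, B3–B5, B3–B6
The largest bag has 3 vertices, giving width 2; this decomposition certifies tw(G) ≤ 2. Conversely, {0, 2, 7} is a clique of size 3, and the vertices of any clique must share a bag in every tree decomposition; so some bag has ≥ 3 vertices and tw(G) ≥ 2. Therefore the treewidth is 2.

2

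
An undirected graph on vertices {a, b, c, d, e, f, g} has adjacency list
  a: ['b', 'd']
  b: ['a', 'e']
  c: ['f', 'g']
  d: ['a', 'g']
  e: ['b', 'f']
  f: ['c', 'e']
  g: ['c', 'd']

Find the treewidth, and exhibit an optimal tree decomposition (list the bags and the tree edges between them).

Treewidth 2.
One such decomposition:
Bags: B1 = {a, b, e}  B2 = {a, d, e}  B3 = {d, e, g}  B4 = {c, e, g}  B5 = {c, e, f}
Tree: B1–B2, B2–B3, B3–B4, B4–B5

The largest bag has 3 vertices, giving width 2; this decomposition certifies tw(G) ≤ 2. Since e–b–a–d–g–c–f–e is a cycle in G, G is not acyclic. Forests are exactly the graphs of treewidth ≤ 1, so tw(G) ≥ 2. Therefore the treewidth is 2.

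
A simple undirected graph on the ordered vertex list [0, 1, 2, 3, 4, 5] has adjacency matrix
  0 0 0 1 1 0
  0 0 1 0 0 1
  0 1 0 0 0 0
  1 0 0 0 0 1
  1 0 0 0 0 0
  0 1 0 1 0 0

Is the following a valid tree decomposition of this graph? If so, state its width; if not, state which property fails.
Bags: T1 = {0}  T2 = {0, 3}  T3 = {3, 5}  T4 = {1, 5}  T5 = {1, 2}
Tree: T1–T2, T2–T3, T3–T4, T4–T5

No — vertex 4 appears in no bag.

A tree decomposition must satisfy three properties: every vertex lies in some bag; for every edge, both endpoints lie together in some bag; and for every vertex, the bags containing it form a connected subtree. Here vertex 4 appears in no bag, so the decomposition is invalid.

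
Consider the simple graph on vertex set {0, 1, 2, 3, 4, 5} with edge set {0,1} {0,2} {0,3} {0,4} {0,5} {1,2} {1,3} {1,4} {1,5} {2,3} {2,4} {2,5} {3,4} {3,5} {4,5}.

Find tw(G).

A width-5 tree decomposition is:
Bags: B1 = {0, 1, 2, 3, 4, 5}
Tree: (single bag)
With just one bag of size 6, the width is 6 − 1 = 5, so tw(G) ≤ 5. Conversely, {0, 1, 2, 3, 4, 5} is a clique of size 6, and the vertices of any clique must share a bag in every tree decomposition; so some bag has ≥ 6 vertices and tw(G) ≥ 5. Therefore the treewidth is 5.

5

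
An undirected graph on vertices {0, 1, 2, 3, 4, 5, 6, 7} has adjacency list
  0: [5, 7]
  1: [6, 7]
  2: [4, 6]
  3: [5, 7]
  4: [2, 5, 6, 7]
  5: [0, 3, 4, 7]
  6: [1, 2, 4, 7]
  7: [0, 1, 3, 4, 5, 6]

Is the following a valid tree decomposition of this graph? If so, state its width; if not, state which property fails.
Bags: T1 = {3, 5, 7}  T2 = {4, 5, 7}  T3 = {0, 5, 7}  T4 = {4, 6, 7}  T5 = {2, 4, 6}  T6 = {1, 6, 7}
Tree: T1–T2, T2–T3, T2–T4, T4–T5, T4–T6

Vertex coverage: the bags together contain {0, 1, 2, 3, 4, 5, 6, 7}, the full vertex set. Edge coverage: each edge of G has both endpoints in at least one bag. Running intersection: for every vertex, the bags containing it form a connected subtree. All three properties hold, so this is a valid tree decomposition of width max|bag| − 1 = 2, and hence tw(G) ≤ 2.

Yes; width 2.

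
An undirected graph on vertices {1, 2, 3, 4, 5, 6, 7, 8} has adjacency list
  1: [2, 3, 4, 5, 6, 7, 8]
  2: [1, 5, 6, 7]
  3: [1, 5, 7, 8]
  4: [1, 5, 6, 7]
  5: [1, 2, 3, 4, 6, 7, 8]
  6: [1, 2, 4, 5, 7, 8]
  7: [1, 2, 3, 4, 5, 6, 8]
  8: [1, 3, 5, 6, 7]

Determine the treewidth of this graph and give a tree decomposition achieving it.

Treewidth 4.
One optimal decomposition is:
Bags: B1 = {1, 5, 6, 7, 8}  B2 = {1, 3, 5, 7, 8}  B3 = {1, 2, 5, 6, 7}  B4 = {1, 4, 5, 6, 7}
Tree: B1–B2, B1–B3, B3–B4

The largest bag has 5 vertices, giving width 4; this decomposition certifies tw(G) ≤ 4. For the lower bound, the 5 vertices {1, 3, 5, 7, 8} are pairwise adjacent, and any tree decomposition puts a clique entirely inside one bag — forcing width ≥ 4. Hence tw(G) = 4 exactly.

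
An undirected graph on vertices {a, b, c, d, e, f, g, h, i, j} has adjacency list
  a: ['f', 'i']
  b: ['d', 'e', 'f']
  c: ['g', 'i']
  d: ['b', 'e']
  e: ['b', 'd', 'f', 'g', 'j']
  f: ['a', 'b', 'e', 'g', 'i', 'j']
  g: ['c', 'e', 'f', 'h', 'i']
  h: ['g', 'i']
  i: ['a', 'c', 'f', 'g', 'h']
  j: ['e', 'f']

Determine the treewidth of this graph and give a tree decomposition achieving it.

Treewidth 2.
One such decomposition:
Bags: B1 = {e, f, g}  B2 = {f, g, i}  B3 = {a, f, i}  B4 = {g, h, i}  B5 = {b, e, f}  B6 = {e, f, j}  B7 = {b, d, e}  B8 = {c, g, i}
Tree: B1–B2, B2–B3, B2–B4, B1–B5, B5–B6, B5–B7, B2–B8

Every bag has size at most 3, so the width is 3 − 1 = 2 and tw(G) ≤ 2. For the lower bound, the 3 vertices {b, d, e} are pairwise adjacent, and any tree decomposition puts a clique entirely inside one bag — forcing width ≥ 2. Combining the bounds, tw(G) = 2.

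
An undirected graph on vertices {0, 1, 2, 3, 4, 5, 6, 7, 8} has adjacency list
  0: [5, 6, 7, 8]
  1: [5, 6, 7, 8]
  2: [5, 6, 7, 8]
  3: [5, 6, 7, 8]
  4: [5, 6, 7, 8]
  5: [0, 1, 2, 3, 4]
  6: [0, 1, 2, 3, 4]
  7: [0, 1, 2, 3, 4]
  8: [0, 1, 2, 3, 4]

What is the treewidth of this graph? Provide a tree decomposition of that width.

Treewidth 4.
One optimal decomposition is:
Bags: B1 = {3, 5, 6, 7, 8}  B2 = {4, 5, 6, 7, 8}  B3 = {2, 5, 6, 7, 8}  B4 = {1, 5, 6, 7, 8}  B5 = {0, 5, 6, 7, 8}
Tree: B1–B2, B2–B3, B3–B4, B4–B5

Each bag holds 5 vertices, so the decomposition has width 4, which upper-bounds the treewidth. For the lower bound: the 5 vertex sets {3,7}, {4,8}, {2,6}, {5}, {1} are disjoint, each induces a connected subgraph, and every pair is joined by at least one edge of G. Contracting each set to a single vertex therefore yields K_{5} as a minor, and since treewidth is minor-monotone, tw(G) ≥ tw(K_{5}) = 4. Hence tw(G) = 4 exactly.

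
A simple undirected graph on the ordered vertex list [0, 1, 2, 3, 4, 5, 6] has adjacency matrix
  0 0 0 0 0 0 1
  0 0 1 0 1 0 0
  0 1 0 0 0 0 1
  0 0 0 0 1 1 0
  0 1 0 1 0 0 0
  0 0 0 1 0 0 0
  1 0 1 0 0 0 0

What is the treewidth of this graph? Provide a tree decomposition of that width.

The largest bag has 2 vertices, giving width 1; this decomposition certifies tw(G) ≤ 1. Any graph with an edge has treewidth ≥ 1, and G has the edge 0–6. Hence tw(G) = 1 exactly.

Treewidth 1.
Bags: B1 = {0, 6}  B2 = {2, 6}  B3 = {1, 2}  B4 = {1, 4}  B5 = {3, 4}  B6 = {3, 5}
Tree: B1–B2, B2–B3, B3–B4, B4–B5, B5–B6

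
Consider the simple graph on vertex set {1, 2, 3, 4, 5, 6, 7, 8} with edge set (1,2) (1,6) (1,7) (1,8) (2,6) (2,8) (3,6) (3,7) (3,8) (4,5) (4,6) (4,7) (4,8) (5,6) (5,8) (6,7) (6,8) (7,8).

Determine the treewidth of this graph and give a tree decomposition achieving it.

Each bag holds 4 vertices, so the decomposition has width 3, which upper-bounds the treewidth. On the other hand G contains the 4-clique {1, 2, 6, 8}. A clique must lie in a single bag of any decomposition, so no decomposition can have width below 3. Hence tw(G) = 3 exactly.

Treewidth 3.
One optimal decomposition is:
Bags: B1 = {4, 6, 7, 8}  B2 = {1, 6, 7, 8}  B3 = {4, 5, 6, 8}  B4 = {3, 6, 7, 8}  B5 = {1, 2, 6, 8}
Tree: B1–B2, B1–B3, B1–B4, B2–B5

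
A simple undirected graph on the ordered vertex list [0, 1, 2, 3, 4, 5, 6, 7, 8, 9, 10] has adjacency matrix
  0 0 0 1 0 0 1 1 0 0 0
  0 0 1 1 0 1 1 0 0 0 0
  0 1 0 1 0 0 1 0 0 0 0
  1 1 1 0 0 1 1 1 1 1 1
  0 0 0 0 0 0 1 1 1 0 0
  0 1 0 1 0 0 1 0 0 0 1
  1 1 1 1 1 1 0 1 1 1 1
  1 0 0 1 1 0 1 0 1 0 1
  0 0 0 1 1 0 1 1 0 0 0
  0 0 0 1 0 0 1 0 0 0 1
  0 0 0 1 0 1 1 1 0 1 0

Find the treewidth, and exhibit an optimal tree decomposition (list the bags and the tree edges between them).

Treewidth 3.
One such decomposition:
Bags: B1 = {3, 5, 6, 10}  B2 = {3, 6, 7, 10}  B3 = {1, 3, 5, 6}  B4 = {3, 6, 9, 10}  B5 = {1, 2, 3, 6}  B6 = {3, 6, 7, 8}  B7 = {0, 3, 6, 7}  B8 = {4, 6, 7, 8}
Tree: B1–B2, B1–B3, B1–B4, B3–B5, B2–B6, B2–B7, B6–B8

Each bag holds 4 vertices, so the decomposition has width 3, which upper-bounds the treewidth. Conversely, {1, 2, 3, 6} is a clique of size 4, and the vertices of any clique must share a bag in every tree decomposition; so some bag has ≥ 4 vertices and tw(G) ≥ 3. Combining the bounds, tw(G) = 3.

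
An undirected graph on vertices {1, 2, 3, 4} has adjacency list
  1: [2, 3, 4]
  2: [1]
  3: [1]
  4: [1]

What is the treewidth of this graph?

A width-1 tree decomposition is:
Bags: B1 = {1, 4}  B2 = {1, 3}  B3 = {1, 2}
Tree: B1–B2, B2–B3
Each bag holds 2 vertices, so the decomposition has width 1, which upper-bounds the treewidth. G has an edge, so its treewidth is at least 1. Combining the bounds, tw(G) = 1.

1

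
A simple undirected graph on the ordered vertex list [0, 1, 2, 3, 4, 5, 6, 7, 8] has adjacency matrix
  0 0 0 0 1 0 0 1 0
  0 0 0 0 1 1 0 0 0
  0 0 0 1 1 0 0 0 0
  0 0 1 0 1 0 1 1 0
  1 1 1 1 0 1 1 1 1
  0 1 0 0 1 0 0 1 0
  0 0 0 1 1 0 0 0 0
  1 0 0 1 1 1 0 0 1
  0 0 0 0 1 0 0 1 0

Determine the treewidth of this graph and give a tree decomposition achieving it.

Treewidth 2.
Bags: B1 = {3, 4, 7}  B2 = {4, 7, 8}  B3 = {3, 4, 6}  B4 = {4, 5, 7}  B5 = {0, 4, 7}  B6 = {2, 3, 4}  B7 = {1, 4, 5}
Tree: B1–B2, B1–B3, B2–B4, B4–B5, B1–B6, B4–B7

The largest bag has 3 vertices, giving width 2; this decomposition certifies tw(G) ≤ 2. Conversely, {1, 4, 5} is a clique of size 3, and the vertices of any clique must share a bag in every tree decomposition; so some bag has ≥ 3 vertices and tw(G) ≥ 2. The upper and lower bounds meet at 2, so that is the treewidth.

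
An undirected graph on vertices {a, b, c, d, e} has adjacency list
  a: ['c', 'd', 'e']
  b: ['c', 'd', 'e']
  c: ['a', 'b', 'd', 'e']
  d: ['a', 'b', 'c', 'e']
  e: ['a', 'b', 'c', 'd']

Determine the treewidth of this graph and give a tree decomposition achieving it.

Treewidth 3.
One optimal decomposition is:
Bags: B1 = {a, c, d, e}  B2 = {b, c, d, e}
Tree: B1–B2

The largest bag has 4 vertices, giving width 3; this decomposition certifies tw(G) ≤ 3. On the other hand G contains the 4-clique {a, c, d, e}. A clique must lie in a single bag of any decomposition, so no decomposition can have width below 3. The upper and lower bounds meet at 3, so that is the treewidth.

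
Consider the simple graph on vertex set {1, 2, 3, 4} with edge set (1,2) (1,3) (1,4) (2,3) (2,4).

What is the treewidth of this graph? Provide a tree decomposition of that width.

Each bag holds 3 vertices, so the decomposition has width 2, which upper-bounds the treewidth. For the lower bound, the 3 vertices {1, 2, 3} are pairwise adjacent, and any tree decomposition puts a clique entirely inside one bag — forcing width ≥ 2. Combining the bounds, tw(G) = 2.

Treewidth 2.
Bags: B1 = {1, 2, 3}  B2 = {1, 2, 4}
Tree: B1–B2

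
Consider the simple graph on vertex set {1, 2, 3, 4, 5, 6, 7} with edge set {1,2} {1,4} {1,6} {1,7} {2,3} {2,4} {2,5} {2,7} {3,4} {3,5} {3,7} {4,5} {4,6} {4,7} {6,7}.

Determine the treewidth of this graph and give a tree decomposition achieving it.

Treewidth 3.
One optimal decomposition is:
Bags: B1 = {2, 3, 4, 7}  B2 = {1, 2, 4, 7}  B3 = {2, 3, 4, 5}  B4 = {1, 4, 6, 7}
Tree: B1–B2, B1–B3, B2–B4

Each bag holds 4 vertices, so the decomposition has width 3, which upper-bounds the treewidth. On the other hand G contains the 4-clique {1, 2, 4, 7}. A clique must lie in a single bag of any decomposition, so no decomposition can have width below 3. Therefore the treewidth is 3.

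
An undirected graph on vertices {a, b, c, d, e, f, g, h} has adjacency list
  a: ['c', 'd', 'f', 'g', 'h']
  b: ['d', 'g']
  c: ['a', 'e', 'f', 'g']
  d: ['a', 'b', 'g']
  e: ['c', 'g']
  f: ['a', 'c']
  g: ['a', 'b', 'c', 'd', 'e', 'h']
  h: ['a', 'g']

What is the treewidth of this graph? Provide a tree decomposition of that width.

Each bag holds 3 vertices, so the decomposition has width 2, which upper-bounds the treewidth. Conversely, {c, e, g} is a clique of size 3, and the vertices of any clique must share a bag in every tree decomposition; so some bag has ≥ 3 vertices and tw(G) ≥ 2. The upper and lower bounds meet at 2, so that is the treewidth.

Treewidth 2.
One such decomposition:
Bags: B1 = {a, c, g}  B2 = {c, e, g}  B3 = {a, d, g}  B4 = {a, g, h}  B5 = {a, c, f}  B6 = {b, d, g}
Tree: B1–B2, B1–B3, B1–B4, B1–B5, B3–B6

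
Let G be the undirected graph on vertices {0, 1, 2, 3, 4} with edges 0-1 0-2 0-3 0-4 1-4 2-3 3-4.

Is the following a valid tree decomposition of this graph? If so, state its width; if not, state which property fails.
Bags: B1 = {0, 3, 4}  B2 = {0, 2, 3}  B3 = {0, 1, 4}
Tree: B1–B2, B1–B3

Yes; width 2.

Every vertex of G appears in some bag (union = {0, 1, 2, 3, 4}); every edge is covered by a bag; and for each vertex v the set of bags containing v is connected in the bag tree. The decomposition is therefore valid. The largest bag has 3 vertices, so the width is 2.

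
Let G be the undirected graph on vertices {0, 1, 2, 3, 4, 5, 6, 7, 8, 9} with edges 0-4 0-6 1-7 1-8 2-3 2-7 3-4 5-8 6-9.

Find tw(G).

A width-1 tree decomposition is:
Bags: B1 = {5, 8}  B2 = {1, 8}  B3 = {1, 7}  B4 = {2, 7}  B5 = {2, 3}  B6 = {3, 4}  B7 = {0, 4}  B8 = {0, 6}  B9 = {6, 9}
Tree: B1–B2, B2–B3, B3–B4, B4–B5, B5–B6, B6–B7, B7–B8, B8–B9
Each bag holds 2 vertices, so the decomposition has width 1, which upper-bounds the treewidth. Any graph with an edge has treewidth ≥ 1, and G has the edge 5–8. The upper and lower bounds meet at 1, so that is the treewidth.

1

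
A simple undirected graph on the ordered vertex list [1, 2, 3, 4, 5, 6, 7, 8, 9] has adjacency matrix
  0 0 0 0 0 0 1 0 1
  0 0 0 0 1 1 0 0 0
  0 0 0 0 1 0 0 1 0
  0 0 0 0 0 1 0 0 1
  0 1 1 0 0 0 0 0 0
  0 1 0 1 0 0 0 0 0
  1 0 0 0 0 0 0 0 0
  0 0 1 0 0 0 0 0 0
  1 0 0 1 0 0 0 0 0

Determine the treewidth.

A width-1 tree decomposition is:
Bags: B1 = {3, 8}  B2 = {3, 5}  B3 = {2, 5}  B4 = {2, 6}  B5 = {4, 6}  B6 = {4, 9}  B7 = {1, 9}  B8 = {1, 7}
Tree: B1–B2, B2–B3, B3–B4, B4–B5, B5–B6, B6–B7, B7–B8
The largest bag has 2 vertices, giving width 1; this decomposition certifies tw(G) ≤ 1. Since G has at least one edge (e.g. 8–3), it is not an edgeless graph, so tw(G) ≥ 1. Hence tw(G) = 1 exactly.

1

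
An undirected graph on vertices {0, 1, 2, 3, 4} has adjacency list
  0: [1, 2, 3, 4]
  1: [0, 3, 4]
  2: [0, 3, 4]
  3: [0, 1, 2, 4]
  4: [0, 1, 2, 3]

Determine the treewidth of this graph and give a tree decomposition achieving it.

Treewidth 3.
Bags: B1 = {0, 1, 3, 4}  B2 = {0, 2, 3, 4}
Tree: B1–B2

The largest bag has 4 vertices, giving width 3; this decomposition certifies tw(G) ≤ 3. For the lower bound, the 4 vertices {0, 1, 3, 4} are pairwise adjacent, and any tree decomposition puts a clique entirely inside one bag — forcing width ≥ 3. Combining the bounds, tw(G) = 3.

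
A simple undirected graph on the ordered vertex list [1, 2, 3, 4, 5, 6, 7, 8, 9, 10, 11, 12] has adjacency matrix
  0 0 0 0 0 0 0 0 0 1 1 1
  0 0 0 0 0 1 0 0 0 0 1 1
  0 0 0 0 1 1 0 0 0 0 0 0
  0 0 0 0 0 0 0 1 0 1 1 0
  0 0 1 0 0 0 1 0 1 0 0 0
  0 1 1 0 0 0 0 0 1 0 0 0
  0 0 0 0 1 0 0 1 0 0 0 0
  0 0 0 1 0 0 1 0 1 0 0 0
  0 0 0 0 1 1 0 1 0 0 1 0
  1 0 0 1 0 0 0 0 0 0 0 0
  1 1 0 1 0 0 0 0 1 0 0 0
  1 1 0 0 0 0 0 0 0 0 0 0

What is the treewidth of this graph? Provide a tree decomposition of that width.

Treewidth 3.
Bags: B1 = {3, 5, 6, 7}  B2 = {5, 6, 7, 9}  B3 = {6, 7, 8, 9}  B4 = {2, 6, 8, 9}  B5 = {2, 8, 9, 11}  B6 = {2, 4, 8, 11}  B7 = {2, 4, 11, 12}  B8 = {1, 4, 11, 12}  B9 = {1, 4, 10, 12}
Tree: B1–B2, B2–B3, B3–B4, B4–B5, B5–B6, B6–B7, B7–B8, B8–B9

Every bag has size at most 4, so the width is 4 − 1 = 3 and tw(G) ≤ 3. For the lower bound: the 4 vertex sets {3,5,7}, {6}, {9}, {2,4,8,11} are disjoint, each induces a connected subgraph, and every pair is joined by at least one edge of G. Contracting each set to a single vertex therefore yields K_{4} as a minor, and since treewidth is minor-monotone, tw(G) ≥ tw(K_{4}) = 3. Therefore the treewidth is 3.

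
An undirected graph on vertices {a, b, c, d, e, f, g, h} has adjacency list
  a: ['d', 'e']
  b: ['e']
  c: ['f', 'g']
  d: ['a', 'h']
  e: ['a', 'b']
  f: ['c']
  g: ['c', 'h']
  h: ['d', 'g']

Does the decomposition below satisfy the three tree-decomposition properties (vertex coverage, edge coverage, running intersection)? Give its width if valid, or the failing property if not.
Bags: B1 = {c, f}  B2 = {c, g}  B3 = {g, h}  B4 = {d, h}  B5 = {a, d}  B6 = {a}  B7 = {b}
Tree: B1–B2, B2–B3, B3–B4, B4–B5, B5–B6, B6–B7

A tree decomposition must satisfy three properties: every vertex lies in some bag; for every edge, both endpoints lie together in some bag; and for every vertex, the bags containing it form a connected subtree. Here vertex e appears in no bag, so the decomposition is invalid.

No — vertex e appears in no bag.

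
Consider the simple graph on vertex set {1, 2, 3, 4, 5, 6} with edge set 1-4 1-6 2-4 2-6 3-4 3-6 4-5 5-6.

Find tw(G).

2

A width-2 tree decomposition is:
Bags: B1 = {4, 5, 6}  B2 = {2, 4, 6}  B3 = {1, 4, 6}  B4 = {3, 4, 6}
Tree: B1–B2, B2–B3, B3–B4
Each bag holds 3 vertices, so the decomposition has width 2, which upper-bounds the treewidth. The edges 6–5–4–2–6 form a cycle, so G is not a tree and its treewidth is at least 2. Therefore the treewidth is 2.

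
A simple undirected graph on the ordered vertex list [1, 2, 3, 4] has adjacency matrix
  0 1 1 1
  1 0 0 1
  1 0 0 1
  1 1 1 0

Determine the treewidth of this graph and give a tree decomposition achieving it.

Every bag has size at most 3, so the width is 3 − 1 = 2 and tw(G) ≤ 2. For the lower bound, the 3 vertices {1, 2, 4} are pairwise adjacent, and any tree decomposition puts a clique entirely inside one bag — forcing width ≥ 2. Hence tw(G) = 2 exactly.

Treewidth 2.
One optimal decomposition is:
Bags: B1 = {1, 2, 4}  B2 = {1, 3, 4}
Tree: B1–B2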